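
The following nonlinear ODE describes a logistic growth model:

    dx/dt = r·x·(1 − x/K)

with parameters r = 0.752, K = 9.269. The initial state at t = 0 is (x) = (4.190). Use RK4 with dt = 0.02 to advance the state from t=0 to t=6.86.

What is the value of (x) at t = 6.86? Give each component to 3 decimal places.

t=0.000: state=(4.190)
step 1 (dt=0.02): k1=(1.727), k2=(1.728), k3=(1.728), k4=(1.729); state += dt/6·(k1+2k2+2k3+k4)
t=0.020: state=(4.225)
t=0.040: state=(4.259)
t=0.060: state=(4.294)
continuing one RK4 step at a time; state shown every 25 steps (Δt=0.5):
t=0.500: state=(5.059)
t=1.000: state=(5.898)
t=1.500: state=(6.657)
t=2.000: state=(7.302)
t=2.500: state=(7.822)
t=3.000: state=(8.225)
t=3.500: state=(8.526)
t=4.000: state=(8.745)
t=4.500: state=(8.903)
t=5.000: state=(9.015)
t=5.500: state=(9.093)
t=6.000: state=(9.147)
t=6.500: state=(9.185)
t=6.860: state=(9.205)

(x) = (9.205)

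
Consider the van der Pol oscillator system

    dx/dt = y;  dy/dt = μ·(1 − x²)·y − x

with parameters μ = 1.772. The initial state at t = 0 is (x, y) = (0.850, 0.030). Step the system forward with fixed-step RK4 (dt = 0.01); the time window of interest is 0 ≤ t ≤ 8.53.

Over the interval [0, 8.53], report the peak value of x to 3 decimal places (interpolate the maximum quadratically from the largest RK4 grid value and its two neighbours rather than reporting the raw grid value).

t=0.000: state=(0.850, 0.030)
step 1 (dt=0.01): k1=(0.030, -0.835), k2=(0.026, -0.837), k3=(0.026, -0.837), k4=(0.022, -0.840); state += dt/6·(k1+2k2+2k3+k4)
t=0.010: state=(0.850, 0.022)
t=0.020: state=(0.850, 0.013)
t=0.030: state=(0.851, 0.005)
continuing one RK4 step at a time; state shown every 50 steps (Δt=0.5):
t=0.500: state=(0.752, -0.442)
t=1.000: state=(0.363, -1.202)
t=1.500: state=(-0.600, -2.727)
t=2.000: state=(-1.758, -1.068)
t=2.500: state=(-1.856, 0.254)
t=3.000: state=(-1.671, 0.448)
t=3.500: state=(-1.414, 0.591)
t=4.000: state=(-1.058, 0.875)
t=4.500: state=(-0.456, 1.693)
t=5.000: state=(0.864, 3.535)
t=5.500: state=(1.982, 0.512)
t=6.000: state=(1.949, -0.318)
t=6.500: state=(1.759, -0.427)
t=7.000: state=(1.521, -0.534)
t=7.500: state=(1.210, -0.739)
t=8.000: state=(0.732, -1.268)
t=8.500: state=(-0.246, -2.916)
t=8.530: state=(-0.336, -3.052)
largest grid value and its neighbours: x(5.650)=2.01775, x(5.660)=2.01787, x(5.670)=2.01779
parabola through these three points peaks at t≈5.661 with x≈2.01788

max x = 2.018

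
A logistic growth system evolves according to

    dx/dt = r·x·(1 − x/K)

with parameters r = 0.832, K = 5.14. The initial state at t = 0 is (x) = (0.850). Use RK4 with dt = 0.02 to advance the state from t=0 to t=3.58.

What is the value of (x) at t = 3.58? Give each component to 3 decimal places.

(x) = (4.090)

t=0.000: state=(0.850)
step 1 (dt=0.02): k1=(0.590), k2=(0.594), k3=(0.594), k4=(0.597); state += dt/6·(k1+2k2+2k3+k4)
t=0.020: state=(0.862)
t=0.040: state=(0.874)
t=0.060: state=(0.886)
continuing one RK4 step at a time; state shown every 10 steps (Δt=0.2):
t=0.200: state=(0.975)
t=0.400: state=(1.113)
t=0.600: state=(1.265)
t=0.800: state=(1.430)
t=1.000: state=(1.608)
t=1.200: state=(1.797)
t=1.400: state=(1.996)
t=1.600: state=(2.203)
t=1.800: state=(2.414)
t=2.000: state=(2.628)
t=2.200: state=(2.841)
t=2.400: state=(3.050)
t=2.600: state=(3.253)
t=2.800: state=(3.447)
t=3.000: state=(3.630)
t=3.200: state=(3.801)
t=3.400: state=(3.959)
t=3.580: state=(4.090)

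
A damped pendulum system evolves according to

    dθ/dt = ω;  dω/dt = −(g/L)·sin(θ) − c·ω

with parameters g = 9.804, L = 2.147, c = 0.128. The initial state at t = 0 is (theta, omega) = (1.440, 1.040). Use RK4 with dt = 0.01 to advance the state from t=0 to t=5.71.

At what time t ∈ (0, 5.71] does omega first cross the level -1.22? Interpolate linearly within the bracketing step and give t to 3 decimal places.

t = 0.498

t=0.000: state=(1.440, 1.040)
step 1 (dt=0.01): k1=(1.040, -4.660), k2=(1.017, -4.661), k3=(1.017, -4.660), k4=(0.993, -4.660); state += dt/6·(k1+2k2+2k3+k4)
t=0.010: state=(1.450, 0.993)
t=0.020: state=(1.460, 0.947)
t=0.030: state=(1.469, 0.900)
continuing one RK4 step at a time; state shown every 20 steps (Δt=0.2):
t=0.200: state=(1.555, 0.114)
t=0.400: state=(1.487, -0.790)
t=0.490: state=(1.398, -1.186)
next step: t=0.500: state=(1.386, -1.229) — omega has crossed -1.22
linear interpolation between t=0.490 (-1.18602) and t=0.500 (-1.22941) → t≈0.498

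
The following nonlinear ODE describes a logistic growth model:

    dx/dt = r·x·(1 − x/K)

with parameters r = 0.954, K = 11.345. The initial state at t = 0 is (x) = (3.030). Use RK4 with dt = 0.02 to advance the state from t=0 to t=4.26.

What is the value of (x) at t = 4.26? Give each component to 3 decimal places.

(x) = (10.834)

t=0.000: state=(3.030)
step 1 (dt=0.02): k1=(2.119), k2=(2.128), k3=(2.128), k4=(2.137); state += dt/6·(k1+2k2+2k3+k4)
t=0.020: state=(3.073)
t=0.040: state=(3.115)
t=0.060: state=(3.159)
continuing one RK4 step at a time; state shown every 10 steps (Δt=0.2):
t=0.200: state=(3.472)
t=0.400: state=(3.948)
t=0.600: state=(4.452)
t=0.800: state=(4.977)
t=1.000: state=(5.515)
t=1.200: state=(6.056)
t=1.400: state=(6.589)
t=1.600: state=(7.107)
t=1.800: state=(7.600)
t=2.000: state=(8.062)
t=2.200: state=(8.489)
t=2.400: state=(8.877)
t=2.600: state=(9.226)
t=2.800: state=(9.535)
t=3.000: state=(9.807)
t=3.200: state=(10.043)
t=3.400: state=(10.248)
t=3.600: state=(10.423)
t=3.800: state=(10.572)
t=4.000: state=(10.699)
t=4.200: state=(10.806)
t=4.260: state=(10.834)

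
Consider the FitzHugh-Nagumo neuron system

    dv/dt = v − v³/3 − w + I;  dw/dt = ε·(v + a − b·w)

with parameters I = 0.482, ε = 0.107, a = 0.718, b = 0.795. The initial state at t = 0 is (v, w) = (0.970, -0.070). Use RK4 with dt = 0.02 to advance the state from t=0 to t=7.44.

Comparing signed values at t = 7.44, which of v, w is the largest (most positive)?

largest component: w

t=0.000: state=(0.970, -0.070)
step 1 (dt=0.02): k1=(1.218, 0.187), k2=(1.216, 0.188), k3=(1.216, 0.188), k4=(1.215, 0.189); state += dt/6·(k1+2k2+2k3+k4)
t=0.020: state=(0.994, -0.066)
t=0.040: state=(1.019, -0.062)
t=0.060: state=(1.043, -0.059)
continuing one RK4 step at a time; state shown every 25 steps (Δt=0.5):
t=0.500: state=(1.504, 0.036)
t=1.000: state=(1.762, 0.159)
t=1.500: state=(1.819, 0.285)
t=2.000: state=(1.801, 0.405)
t=2.500: state=(1.759, 0.519)
t=3.000: state=(1.710, 0.626)
t=3.500: state=(1.658, 0.726)
t=4.000: state=(1.605, 0.819)
t=4.500: state=(1.549, 0.905)
t=5.000: state=(1.492, 0.984)
t=5.500: state=(1.432, 1.058)
t=6.000: state=(1.369, 1.124)
t=6.500: state=(1.303, 1.185)
t=7.000: state=(1.231, 1.240)
t=7.440: state=(1.163, 1.283)
compare at T: v=1.163, w=1.283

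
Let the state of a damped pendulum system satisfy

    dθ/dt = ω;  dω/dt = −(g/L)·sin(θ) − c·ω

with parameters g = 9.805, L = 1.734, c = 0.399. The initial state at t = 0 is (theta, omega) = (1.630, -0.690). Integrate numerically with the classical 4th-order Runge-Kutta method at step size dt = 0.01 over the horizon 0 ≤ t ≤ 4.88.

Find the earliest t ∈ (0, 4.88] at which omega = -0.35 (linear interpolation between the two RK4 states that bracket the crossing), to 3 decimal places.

t = 1.344

t=0.000: state=(1.630, -0.690)
step 1 (dt=0.01): k1=(-0.690, -5.369), k2=(-0.717, -5.360), k3=(-0.717, -5.360), k4=(-0.744, -5.350); state += dt/6·(k1+2k2+2k3+k4)
t=0.010: state=(1.623, -0.744)
t=0.020: state=(1.615, -0.797)
t=0.030: state=(1.607, -0.850)
continuing one RK4 step at a time; state shown every 20 steps (Δt=0.2):
t=0.200: state=(1.387, -1.720)
t=0.400: state=(0.952, -2.586)
t=0.600: state=(0.380, -3.053)
t=0.800: state=(-0.226, -2.894)
t=1.000: state=(-0.739, -2.158)
t=1.200: state=(-1.070, -1.129)
t=1.340: state=(-1.175, -0.371)
next step: t=1.350: state=(-1.178, -0.317) — omega has crossed -0.35
linear interpolation between t=1.340 (-0.37098) and t=1.350 (-0.31740) → t≈1.344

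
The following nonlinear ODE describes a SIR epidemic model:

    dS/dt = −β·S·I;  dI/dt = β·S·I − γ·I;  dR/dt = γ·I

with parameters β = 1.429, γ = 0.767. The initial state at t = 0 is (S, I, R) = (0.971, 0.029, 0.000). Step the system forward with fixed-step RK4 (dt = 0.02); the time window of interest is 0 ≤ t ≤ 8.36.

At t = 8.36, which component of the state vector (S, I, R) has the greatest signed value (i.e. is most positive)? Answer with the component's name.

largest component: R

t=0.000: state=(0.971, 0.029, 0.000)
step 1 (dt=0.02): k1=(-0.040, 0.018, 0.022), k2=(-0.040, 0.018, 0.022), k3=(-0.040, 0.018, 0.022), k4=(-0.041, 0.018, 0.023); state += dt/6·(k1+2k2+2k3+k4)
t=0.020: state=(0.970, 0.029, 0.000)
t=0.040: state=(0.969, 0.030, 0.001)
t=0.060: state=(0.969, 0.030, 0.001)
continuing one RK4 step at a time; state shown every 25 steps (Δt=0.5):
t=0.500: state=(0.948, 0.039, 0.013)
t=1.000: state=(0.917, 0.052, 0.030)
t=1.500: state=(0.879, 0.067, 0.053)
t=2.000: state=(0.833, 0.085, 0.082)
t=2.500: state=(0.779, 0.103, 0.118)
t=3.000: state=(0.719, 0.120, 0.161)
t=3.500: state=(0.657, 0.133, 0.210)
t=4.000: state=(0.595, 0.142, 0.263)
t=4.500: state=(0.537, 0.145, 0.318)
t=5.000: state=(0.484, 0.142, 0.373)
t=5.500: state=(0.439, 0.135, 0.427)
t=6.000: state=(0.400, 0.124, 0.476)
t=6.500: state=(0.368, 0.111, 0.521)
t=7.000: state=(0.341, 0.097, 0.561)
t=7.500: state=(0.320, 0.084, 0.596)
t=8.000: state=(0.302, 0.072, 0.626)
t=8.360: state=(0.292, 0.063, 0.645)
compare at T: S=0.292, I=0.063, R=0.645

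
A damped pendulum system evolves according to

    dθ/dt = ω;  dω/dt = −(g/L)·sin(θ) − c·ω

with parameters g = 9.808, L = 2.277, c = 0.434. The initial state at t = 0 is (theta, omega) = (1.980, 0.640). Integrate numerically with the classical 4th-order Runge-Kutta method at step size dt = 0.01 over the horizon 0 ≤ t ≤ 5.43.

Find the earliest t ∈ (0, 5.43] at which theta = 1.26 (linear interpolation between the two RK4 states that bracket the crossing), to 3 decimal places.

t=0.000: state=(1.980, 0.640)
step 1 (dt=0.01): k1=(0.640, -4.230), k2=(0.619, -4.215), k3=(0.619, -4.215), k4=(0.598, -4.201); state += dt/6·(k1+2k2+2k3+k4)
t=0.010: state=(1.986, 0.598)
t=0.020: state=(1.992, 0.556)
t=0.030: state=(1.997, 0.514)
continuing one RK4 step at a time; state shown every 20 steps (Δt=0.2):
t=0.200: state=(2.027, -0.157)
t=0.400: state=(1.921, -0.899)
t=0.600: state=(1.668, -1.625)
t=0.800: state=(1.273, -2.306)
next step: t=0.810: state=(1.250, -2.337) — theta has crossed 1.26
linear interpolation between t=0.800 (1.27336) and t=0.810 (1.25014) → t≈0.806

t = 0.806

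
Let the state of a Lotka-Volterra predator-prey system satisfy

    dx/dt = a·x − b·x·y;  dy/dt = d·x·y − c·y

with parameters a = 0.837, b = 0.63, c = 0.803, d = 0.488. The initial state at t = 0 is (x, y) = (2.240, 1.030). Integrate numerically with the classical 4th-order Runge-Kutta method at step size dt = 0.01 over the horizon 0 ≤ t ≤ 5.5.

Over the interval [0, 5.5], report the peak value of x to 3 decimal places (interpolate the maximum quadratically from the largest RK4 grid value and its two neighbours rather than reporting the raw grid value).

t=0.000: state=(2.240, 1.030)
step 1 (dt=0.01): k1=(0.421, 0.299), k2=(0.420, 0.300), k3=(0.420, 0.300), k4=(0.418, 0.302); state += dt/6·(k1+2k2+2k3+k4)
t=0.010: state=(2.244, 1.033)
t=0.020: state=(2.248, 1.036)
t=0.030: state=(2.252, 1.039)
continuing one RK4 step at a time; state shown every 20 steps (Δt=0.2):
t=0.200: state=(2.317, 1.096)
t=0.400: state=(2.374, 1.173)
t=0.600: state=(2.408, 1.262)
t=0.800: state=(2.413, 1.360)
t=1.000: state=(2.388, 1.465)
t=1.200: state=(2.332, 1.571)
t=1.400: state=(2.247, 1.673)
t=1.600: state=(2.139, 1.765)
t=1.800: state=(2.014, 1.841)
t=2.000: state=(1.881, 1.896)
t=2.200: state=(1.747, 1.928)
t=2.400: state=(1.619, 1.935)
t=2.600: state=(1.501, 1.919)
t=2.800: state=(1.397, 1.882)
t=3.000: state=(1.307, 1.828)
t=3.200: state=(1.232, 1.762)
t=3.400: state=(1.172, 1.687)
t=3.600: state=(1.126, 1.607)
t=3.800: state=(1.092, 1.525)
t=4.000: state=(1.071, 1.443)
t=4.200: state=(1.061, 1.364)
t=4.400: state=(1.062, 1.288)
t=4.600: state=(1.072, 1.217)
t=4.800: state=(1.091, 1.152)
t=5.000: state=(1.120, 1.093)
t=5.200: state=(1.158, 1.040)
t=5.400: state=(1.204, 0.994)
t=5.500: state=(1.231, 0.973)
largest grid value and its neighbours: x(0.730)=2.41472, x(0.740)=2.41473, x(0.750)=2.41467
parabola through these three points peaks at t≈0.737 with x≈2.41474

max x = 2.415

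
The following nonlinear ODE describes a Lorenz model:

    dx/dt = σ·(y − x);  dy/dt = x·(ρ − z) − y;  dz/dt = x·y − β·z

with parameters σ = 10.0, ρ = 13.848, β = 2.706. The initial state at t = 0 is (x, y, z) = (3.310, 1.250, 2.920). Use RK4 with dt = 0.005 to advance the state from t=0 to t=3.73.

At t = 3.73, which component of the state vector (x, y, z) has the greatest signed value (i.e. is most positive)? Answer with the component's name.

largest component: z

t=0.000: state=(3.310, 1.250, 2.920)
step 1 (dt=0.005): k1=(-20.600, 34.922, -3.764), k2=(-19.212, 34.302, -3.518), k3=(-19.262, 34.340, -3.521), k4=(-17.920, 33.754, -3.285); state += dt/6·(k1+2k2+2k3+k4)
t=0.005: state=(3.214, 1.422, 2.902)
t=0.010: state=(3.130, 1.588, 2.887)
t=0.015: state=(3.059, 1.749, 2.874)
continuing one RK4 step at a time; state shown every 40 steps (Δt=0.2):
t=0.200: state=(5.044, 7.705, 4.394)
t=0.400: state=(10.461, 10.959, 16.911)
t=0.600: state=(4.812, 1.437, 16.870)
t=0.800: state=(1.519, 1.163, 10.213)
t=1.000: state=(1.946, 2.639, 6.406)
t=1.200: state=(4.580, 6.654, 6.071)
t=1.400: state=(9.155, 10.437, 14.244)
t=1.600: state=(6.235, 3.351, 17.166)
t=1.800: state=(2.752, 2.222, 11.420)
t=2.000: state=(3.213, 4.085, 7.977)
t=2.200: state=(6.138, 8.064, 9.179)
t=2.400: state=(8.442, 7.928, 16.045)
t=2.600: state=(5.104, 3.399, 14.895)
t=2.800: state=(3.541, 3.605, 10.651)
t=3.000: state=(4.892, 6.095, 9.287)
t=3.200: state=(7.465, 8.334, 12.948)
t=3.400: state=(6.727, 5.366, 15.622)
t=3.600: state=(4.458, 3.901, 12.634)
t=3.730: state=(4.297, 4.573, 10.850)
compare at T: x=4.297, y=4.573, z=10.850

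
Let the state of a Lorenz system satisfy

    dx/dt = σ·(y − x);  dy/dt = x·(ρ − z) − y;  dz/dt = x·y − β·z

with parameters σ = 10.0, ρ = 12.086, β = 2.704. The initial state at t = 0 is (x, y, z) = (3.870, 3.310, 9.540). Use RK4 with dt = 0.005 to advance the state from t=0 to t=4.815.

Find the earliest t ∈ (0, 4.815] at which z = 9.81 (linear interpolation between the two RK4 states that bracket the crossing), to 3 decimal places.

t=0.000: state=(3.870, 3.310, 9.540)
step 1 (dt=0.005): k1=(-5.600, 6.543, -12.986), k2=(-5.296, 6.616, -12.882), k3=(-5.302, 6.617, -12.879), k4=(-5.004, 6.690, -12.773); state += dt/6·(k1+2k2+2k3+k4)
t=0.005: state=(3.843, 3.343, 9.476)
t=0.010: state=(3.820, 3.377, 9.412)
t=0.015: state=(3.799, 3.411, 9.350)
continuing one RK4 step at a time; state shown every 40 steps (Δt=0.2):
t=0.200: state=(4.382, 5.200, 8.148)
t=0.375: state=(6.148, 7.147, 9.794)
next step: t=0.380: state=(6.197, 7.181, 9.883) — z has crossed 9.81
linear interpolation between t=0.375 (9.79447) and t=0.380 (9.88256) → t≈0.376

t = 0.376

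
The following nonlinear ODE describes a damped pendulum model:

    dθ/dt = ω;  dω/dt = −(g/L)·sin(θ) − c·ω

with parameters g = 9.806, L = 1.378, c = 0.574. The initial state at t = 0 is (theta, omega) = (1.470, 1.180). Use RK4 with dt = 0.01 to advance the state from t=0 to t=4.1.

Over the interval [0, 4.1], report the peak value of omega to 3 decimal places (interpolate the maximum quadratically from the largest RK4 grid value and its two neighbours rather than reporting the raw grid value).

t=0.000: state=(1.470, 1.180)
step 1 (dt=0.01): k1=(1.180, -7.757), k2=(1.141, -7.739), k3=(1.141, -7.739), k4=(1.103, -7.721); state += dt/6·(k1+2k2+2k3+k4)
t=0.010: state=(1.481, 1.103)
t=0.020: state=(1.492, 1.026)
t=0.030: state=(1.502, 0.949)
continuing one RK4 step at a time; state shown every 20 steps (Δt=0.2):
t=0.200: state=(1.556, -0.291)
t=0.400: state=(1.364, -1.597)
t=0.600: state=(0.934, -2.648)
t=0.800: state=(0.342, -3.153)
t=1.000: state=(-0.272, -2.842)
t=1.200: state=(-0.750, -1.858)
t=1.400: state=(-0.998, -0.609)
t=1.600: state=(-0.996, 0.601)
t=1.800: state=(-0.772, 1.585)
t=2.000: state=(-0.390, 2.154)
t=2.200: state=(0.050, 2.140)
t=2.400: state=(0.429, 1.574)
t=2.600: state=(0.658, 0.690)
t=2.800: state=(0.701, -0.247)
t=3.000: state=(0.570, -1.030)
t=3.200: state=(0.311, -1.496)
t=3.400: state=(-0.000, -1.538)
t=3.600: state=(-0.277, -1.174)
t=3.800: state=(-0.453, -0.552)
t=4.000: state=(-0.494, 0.134)
t=4.100: state=(-0.465, 0.447)
largest grid value and its neighbours: omega(2.090)=2.22361, omega(2.100)=2.22364, omega(2.110)=2.22211
parabola through these three points peaks at t≈2.095 with omega≈2.22382

max omega = 2.224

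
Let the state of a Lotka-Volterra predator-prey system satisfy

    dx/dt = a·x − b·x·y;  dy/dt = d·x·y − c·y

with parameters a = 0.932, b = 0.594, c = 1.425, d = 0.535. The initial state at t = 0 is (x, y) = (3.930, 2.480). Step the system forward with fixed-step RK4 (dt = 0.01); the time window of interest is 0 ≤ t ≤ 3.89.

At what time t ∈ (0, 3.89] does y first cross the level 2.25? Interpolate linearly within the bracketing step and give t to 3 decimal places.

t=0.000: state=(3.930, 2.480)
step 1 (dt=0.01): k1=(-2.127, 1.680), k2=(-2.140, 1.672), k3=(-2.140, 1.672), k4=(-2.154, 1.663); state += dt/6·(k1+2k2+2k3+k4)
t=0.010: state=(3.909, 2.497)
t=0.020: state=(3.887, 2.513)
t=0.030: state=(3.865, 2.530)
continuing one RK4 step at a time; state shown every 20 steps (Δt=0.2):
t=0.200: state=(3.463, 2.772)
t=0.400: state=(2.968, 2.940)
t=0.600: state=(2.515, 2.963)
t=0.800: state=(2.142, 2.856)
t=1.000: state=(1.859, 2.658)
t=1.200: state=(1.657, 2.411)
t=1.320: state=(1.569, 2.254)
next step: t=1.330: state=(1.563, 2.241) — y has crossed 2.25
linear interpolation between t=1.320 (2.25378) and t=1.330 (2.24058) → t≈1.323

t = 1.323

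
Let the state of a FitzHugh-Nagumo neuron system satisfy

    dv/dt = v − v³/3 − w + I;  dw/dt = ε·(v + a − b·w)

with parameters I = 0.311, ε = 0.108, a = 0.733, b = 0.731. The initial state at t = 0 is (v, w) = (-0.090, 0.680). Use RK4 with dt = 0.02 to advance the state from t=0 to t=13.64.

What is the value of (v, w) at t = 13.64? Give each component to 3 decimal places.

(v, w) = (-1.181, -0.373)

t=0.000: state=(-0.090, 0.680)
step 1 (dt=0.02): k1=(-0.459, 0.016), k2=(-0.463, 0.015), k3=(-0.464, 0.015), k4=(-0.468, 0.015); state += dt/6·(k1+2k2+2k3+k4)
t=0.020: state=(-0.099, 0.680)
t=0.040: state=(-0.109, 0.681)
t=0.060: state=(-0.118, 0.681)
continuing one RK4 step at a time; state shown every 25 steps (Δt=0.5):
t=0.500: state=(-0.386, 0.680)
t=1.000: state=(-0.824, 0.661)
t=1.500: state=(-1.309, 0.618)
t=2.000: state=(-1.634, 0.554)
t=2.500: state=(-1.759, 0.481)
t=3.000: state=(-1.781, 0.407)
t=3.500: state=(-1.766, 0.336)
t=4.000: state=(-1.740, 0.269)
t=4.500: state=(-1.710, 0.206)
t=5.000: state=(-1.679, 0.147)
t=5.500: state=(-1.648, 0.092)
t=6.000: state=(-1.617, 0.041)
t=6.500: state=(-1.586, -0.007)
t=7.000: state=(-1.555, -0.051)
t=7.500: state=(-1.525, -0.091)
t=8.000: state=(-1.495, -0.129)
t=8.500: state=(-1.466, -0.164)
t=9.000: state=(-1.437, -0.195)
t=9.500: state=(-1.408, -0.224)
t=10.000: state=(-1.379, -0.251)
t=10.500: state=(-1.351, -0.274)
t=11.000: state=(-1.323, -0.296)
t=11.500: state=(-1.295, -0.315)
t=12.000: state=(-1.268, -0.332)
t=12.500: state=(-1.241, -0.346)
t=13.000: state=(-1.215, -0.359)
t=13.500: state=(-1.188, -0.370)
t=13.640: state=(-1.181, -0.373)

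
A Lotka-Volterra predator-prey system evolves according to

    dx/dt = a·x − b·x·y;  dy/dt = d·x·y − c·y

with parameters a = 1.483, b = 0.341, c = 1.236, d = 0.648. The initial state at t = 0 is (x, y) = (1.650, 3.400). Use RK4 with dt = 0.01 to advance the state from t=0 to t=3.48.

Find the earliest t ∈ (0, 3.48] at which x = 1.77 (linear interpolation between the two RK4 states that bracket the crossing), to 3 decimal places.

t=0.000: state=(1.650, 3.400)
step 1 (dt=0.01): k1=(0.534, -0.567), k2=(0.536, -0.561), k3=(0.536, -0.561), k4=(0.539, -0.554); state += dt/6·(k1+2k2+2k3+k4)
t=0.010: state=(1.655, 3.394)
t=0.020: state=(1.661, 3.389)
t=0.030: state=(1.666, 3.384)
continuing one RK4 step at a time; state shown every 20 steps (Δt=0.2):
t=0.200: state=(1.766, 3.313)
next step: t=0.210: state=(1.772, 3.310) — x has crossed 1.77
linear interpolation between t=0.200 (1.76610) and t=0.210 (1.77236) → t≈0.206

t = 0.206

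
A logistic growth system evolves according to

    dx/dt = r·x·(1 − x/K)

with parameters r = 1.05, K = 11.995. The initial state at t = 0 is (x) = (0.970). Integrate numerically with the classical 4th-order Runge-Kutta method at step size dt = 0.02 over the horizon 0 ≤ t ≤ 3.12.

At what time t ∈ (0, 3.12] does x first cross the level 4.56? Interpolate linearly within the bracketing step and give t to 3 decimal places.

t = 1.849

t=0.000: state=(0.970)
step 1 (dt=0.02): k1=(0.936), k2=(0.944), k3=(0.944), k4=(0.953); state += dt/6·(k1+2k2+2k3+k4)
t=0.020: state=(0.989)
t=0.040: state=(1.008)
t=0.060: state=(1.028)
continuing one RK4 step at a time; state shown every 10 steps (Δt=0.2):
t=0.200: state=(1.174)
t=0.400: state=(1.417)
t=0.600: state=(1.701)
t=0.800: state=(2.031)
t=1.000: state=(2.410)
t=1.200: state=(2.840)
t=1.400: state=(3.320)
t=1.600: state=(3.847)
t=1.800: state=(4.415)
t=1.840: state=(4.532)
next step: t=1.860: state=(4.592) — x has crossed 4.56
linear interpolation between t=1.840 (4.53248) and t=1.860 (4.59184) → t≈1.849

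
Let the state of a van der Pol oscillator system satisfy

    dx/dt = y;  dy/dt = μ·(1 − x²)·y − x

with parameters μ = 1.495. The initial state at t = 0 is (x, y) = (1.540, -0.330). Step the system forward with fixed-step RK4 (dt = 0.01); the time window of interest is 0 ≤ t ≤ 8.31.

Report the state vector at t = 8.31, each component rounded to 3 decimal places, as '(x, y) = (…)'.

t=0.000: state=(1.540, -0.330)
step 1 (dt=0.01): k1=(-0.330, -0.863), k2=(-0.334, -0.855), k3=(-0.334, -0.855), k4=(-0.339, -0.848); state += dt/6·(k1+2k2+2k3+k4)
t=0.010: state=(1.537, -0.339)
t=0.020: state=(1.533, -0.347)
t=0.030: state=(1.530, -0.355)
continuing one RK4 step at a time; state shown every 50 steps (Δt=0.5):
t=0.500: state=(1.287, -0.664)
t=1.000: state=(0.859, -1.103)
t=1.500: state=(0.073, -2.218)
t=2.000: state=(-1.360, -2.802)
t=2.500: state=(-2.003, -0.110)
t=3.000: state=(-1.890, 0.400)
t=3.500: state=(-1.655, 0.534)
t=4.000: state=(-1.348, 0.710)
t=4.500: state=(-0.912, 1.092)
t=5.000: state=(-0.148, 2.145)
t=5.500: state=(1.283, 2.968)
t=6.000: state=(2.009, 0.181)
t=6.500: state=(1.909, -0.389)
t=7.000: state=(1.679, -0.523)
t=7.500: state=(1.380, -0.689)
t=8.000: state=(0.961, -1.040)
t=8.310: state=(0.573, -1.513)

(x, y) = (0.573, -1.513)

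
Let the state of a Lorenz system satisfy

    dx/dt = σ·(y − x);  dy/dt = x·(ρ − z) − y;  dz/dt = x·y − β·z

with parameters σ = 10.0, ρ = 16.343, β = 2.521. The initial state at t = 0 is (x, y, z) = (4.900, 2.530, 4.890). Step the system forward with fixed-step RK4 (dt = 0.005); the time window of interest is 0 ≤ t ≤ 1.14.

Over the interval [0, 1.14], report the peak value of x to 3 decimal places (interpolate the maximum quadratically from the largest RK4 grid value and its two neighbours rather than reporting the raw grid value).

max x = 11.114

t=0.000: state=(4.900, 2.530, 4.890)
step 1 (dt=0.005): k1=(-23.700, 53.590, 0.069), k2=(-21.768, 52.776, 0.568), k3=(-21.836, 52.828, 0.567), k4=(-19.967, 52.062, 1.051); state += dt/6·(k1+2k2+2k3+k4)
t=0.005: state=(4.791, 2.794, 4.893)
t=0.010: state=(4.700, 3.051, 4.900)
t=0.015: state=(4.626, 3.302, 4.913)
continuing one RK4 step at a time; state shown every 10 steps (Δt=0.05):
t=0.050: state=(4.495, 4.947, 5.124)
t=0.100: state=(5.158, 7.232, 5.890)
t=0.150: state=(6.479, 9.613, 7.501)
t=0.200: state=(8.198, 11.812, 10.342)
t=0.250: state=(9.922, 12.981, 14.487)
t=0.300: state=(11.011, 12.076, 19.079)
t=0.350: state=(10.833, 9.029, 22.348)
t=0.400: state=(9.323, 5.320, 23.115)
t=0.450: state=(7.110, 2.536, 21.864)
t=0.500: state=(4.962, 1.080, 19.763)
t=0.550: state=(3.301, 0.555, 17.570)
t=0.600: state=(2.198, 0.493, 15.553)
t=0.650: state=(1.550, 0.618, 13.758)
t=0.700: state=(1.223, 0.812, 12.174)
t=0.750: state=(1.110, 1.046, 10.782)
t=0.800: state=(1.144, 1.333, 9.568)
t=0.850: state=(1.293, 1.700, 8.521)
t=0.900: state=(1.553, 2.189, 7.641)
t=0.950: state=(1.938, 2.851, 6.942)
t=1.000: state=(2.479, 3.748, 6.461)
t=1.050: state=(3.224, 4.950, 6.278)
t=1.100: state=(4.223, 6.510, 6.537)
t=1.140: state=(5.235, 8.010, 7.218)
largest grid value and its neighbours: x(0.315)=11.10950, x(0.320)=11.11397, x(0.325)=11.10387
parabola through these three points peaks at t≈0.319 with x≈11.11425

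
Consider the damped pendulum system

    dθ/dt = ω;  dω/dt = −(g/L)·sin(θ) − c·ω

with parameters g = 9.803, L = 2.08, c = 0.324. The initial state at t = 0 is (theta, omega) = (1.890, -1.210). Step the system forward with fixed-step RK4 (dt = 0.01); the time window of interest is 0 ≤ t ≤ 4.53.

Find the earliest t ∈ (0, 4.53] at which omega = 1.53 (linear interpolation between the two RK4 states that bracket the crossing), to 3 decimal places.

t = 1.890

t=0.000: state=(1.890, -1.210)
step 1 (dt=0.01): k1=(-1.210, -4.083), k2=(-1.230, -4.085), k3=(-1.230, -4.085), k4=(-1.251, -4.087); state += dt/6·(k1+2k2+2k3+k4)
t=0.010: state=(1.878, -1.251)
t=0.020: state=(1.865, -1.292)
t=0.030: state=(1.852, -1.333)
continuing one RK4 step at a time; state shown every 20 steps (Δt=0.2):
t=0.200: state=(1.566, -2.030)
t=0.400: state=(1.082, -2.781)
t=0.600: state=(0.473, -3.240)
t=0.800: state=(-0.177, -3.164)
t=1.000: state=(-0.756, -2.550)
t=1.200: state=(-1.177, -1.635)
t=1.400: state=(-1.406, -0.653)
t=1.600: state=(-1.441, 0.293)
t=1.800: state=(-1.293, 1.170)
t=1.880: state=(-1.187, 1.492)
next step: t=1.890: state=(-1.172, 1.531) — omega has crossed 1.53
linear interpolation between t=1.880 (1.49217) and t=1.890 (1.53083) → t≈1.890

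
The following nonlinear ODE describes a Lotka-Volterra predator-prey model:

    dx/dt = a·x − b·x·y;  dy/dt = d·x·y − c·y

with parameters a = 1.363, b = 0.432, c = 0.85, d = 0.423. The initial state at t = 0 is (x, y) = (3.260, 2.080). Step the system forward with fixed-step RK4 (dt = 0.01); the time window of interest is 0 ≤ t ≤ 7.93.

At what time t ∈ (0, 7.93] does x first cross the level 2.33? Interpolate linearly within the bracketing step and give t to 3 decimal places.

t=0.000: state=(3.260, 2.080)
step 1 (dt=0.01): k1=(1.514, 1.100), k2=(1.510, 1.110), k3=(1.510, 1.110), k4=(1.505, 1.120); state += dt/6·(k1+2k2+2k3+k4)
t=0.010: state=(3.275, 2.091)
t=0.020: state=(3.290, 2.102)
t=0.030: state=(3.305, 2.114)
continuing one RK4 step at a time; state shown every 50 steps (Δt=0.5):
t=0.500: state=(3.803, 2.897)
t=1.000: state=(3.516, 4.181)
t=1.500: state=(2.489, 5.187)
t=1.570: state=(2.339, 5.249)
next step: t=1.580: state=(2.318, 5.257) — x has crossed 2.33
linear interpolation between t=1.570 (2.33874) and t=1.580 (2.31764) → t≈1.574

t = 1.574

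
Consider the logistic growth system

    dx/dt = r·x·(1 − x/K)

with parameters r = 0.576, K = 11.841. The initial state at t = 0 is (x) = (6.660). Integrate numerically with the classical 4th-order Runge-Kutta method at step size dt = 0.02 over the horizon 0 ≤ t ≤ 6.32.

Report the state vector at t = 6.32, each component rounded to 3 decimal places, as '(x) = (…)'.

t=0.000: state=(6.660)
step 1 (dt=0.02): k1=(1.679), k2=(1.677), k3=(1.677), k4=(1.676); state += dt/6·(k1+2k2+2k3+k4)
t=0.020: state=(6.694)
t=0.040: state=(6.727)
t=0.060: state=(6.760)
continuing one RK4 step at a time; state shown every 25 steps (Δt=0.5):
t=0.500: state=(7.479)
t=1.000: state=(8.238)
t=1.500: state=(8.917)
t=2.000: state=(9.505)
t=2.500: state=(9.998)
t=3.000: state=(10.403)
t=3.500: state=(10.729)
t=4.000: state=(10.987)
t=4.500: state=(11.189)
t=5.000: state=(11.346)
t=5.500: state=(11.466)
t=6.000: state=(11.557)
t=6.320: state=(11.604)

(x) = (11.604)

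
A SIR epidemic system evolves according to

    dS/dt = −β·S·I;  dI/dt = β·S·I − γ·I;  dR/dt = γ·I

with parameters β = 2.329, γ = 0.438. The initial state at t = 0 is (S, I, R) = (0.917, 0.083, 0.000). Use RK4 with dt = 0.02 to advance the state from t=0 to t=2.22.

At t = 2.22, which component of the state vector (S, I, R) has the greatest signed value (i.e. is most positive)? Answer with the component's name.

largest component: I

t=0.000: state=(0.917, 0.083, 0.000)
step 1 (dt=0.02): k1=(-0.177, 0.141, 0.036), k2=(-0.180, 0.143, 0.037), k3=(-0.180, 0.143, 0.037), k4=(-0.183, 0.145, 0.038); state += dt/6·(k1+2k2+2k3+k4)
t=0.020: state=(0.913, 0.086, 0.001)
t=0.040: state=(0.910, 0.089, 0.002)
t=0.060: state=(0.906, 0.092, 0.002)
continuing one RK4 step at a time; state shown every 5 steps (Δt=0.1):
t=0.100: state=(0.898, 0.098, 0.004)
t=0.200: state=(0.876, 0.115, 0.009)
t=0.300: state=(0.851, 0.135, 0.014)
t=0.400: state=(0.822, 0.157, 0.021)
t=0.500: state=(0.790, 0.182, 0.028)
t=0.600: state=(0.755, 0.208, 0.036)
t=0.700: state=(0.717, 0.236, 0.046)
t=0.800: state=(0.677, 0.266, 0.057)
t=0.900: state=(0.634, 0.297, 0.070)
t=1.000: state=(0.589, 0.328, 0.083)
t=1.100: state=(0.544, 0.358, 0.098)
t=1.200: state=(0.499, 0.387, 0.115)
t=1.300: state=(0.454, 0.414, 0.132)
t=1.400: state=(0.411, 0.438, 0.151)
t=1.500: state=(0.371, 0.459, 0.170)
t=1.600: state=(0.332, 0.477, 0.191)
t=1.700: state=(0.297, 0.491, 0.212)
t=1.800: state=(0.264, 0.502, 0.234)
t=1.900: state=(0.235, 0.509, 0.256)
t=2.000: state=(0.209, 0.513, 0.278)
t=2.100: state=(0.185, 0.514, 0.301)
t=2.200: state=(0.164, 0.512, 0.323)
t=2.220: state=(0.160, 0.512, 0.328)
compare at T: S=0.160, I=0.512, R=0.328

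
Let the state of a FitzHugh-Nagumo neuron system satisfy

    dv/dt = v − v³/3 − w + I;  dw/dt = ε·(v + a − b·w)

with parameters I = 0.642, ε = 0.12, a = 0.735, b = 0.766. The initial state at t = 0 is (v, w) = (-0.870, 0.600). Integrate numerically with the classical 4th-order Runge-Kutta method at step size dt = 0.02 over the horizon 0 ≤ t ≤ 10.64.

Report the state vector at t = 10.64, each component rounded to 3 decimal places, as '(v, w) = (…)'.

t=0.000: state=(-0.870, 0.600)
step 1 (dt=0.02): k1=(-0.608, -0.071), k2=(-0.609, -0.072), k3=(-0.609, -0.072), k4=(-0.610, -0.073); state += dt/6·(k1+2k2+2k3+k4)
t=0.020: state=(-0.882, 0.599)
t=0.040: state=(-0.894, 0.597)
t=0.060: state=(-0.907, 0.596)
continuing one RK4 step at a time; state shown every 25 steps (Δt=0.5):
t=0.500: state=(-1.168, 0.556)
t=1.000: state=(-1.395, 0.499)
t=1.500: state=(-1.516, 0.433)
t=2.000: state=(-1.556, 0.367)
t=2.500: state=(-1.552, 0.302)
t=3.000: state=(-1.527, 0.241)
t=3.500: state=(-1.493, 0.185)
t=4.000: state=(-1.455, 0.133)
t=4.500: state=(-1.414, 0.086)
t=5.000: state=(-1.371, 0.044)
t=5.500: state=(-1.327, 0.006)
t=6.000: state=(-1.283, -0.028)
t=6.500: state=(-1.237, -0.057)
t=7.000: state=(-1.189, -0.083)
t=7.500: state=(-1.140, -0.104)
t=8.000: state=(-1.089, -0.122)
t=8.500: state=(-1.035, -0.136)
t=9.000: state=(-0.977, -0.145)
t=9.500: state=(-0.913, -0.151)
t=10.000: state=(-0.842, -0.153)
t=10.500: state=(-0.760, -0.150)
t=10.640: state=(-0.734, -0.148)

(v, w) = (-0.734, -0.148)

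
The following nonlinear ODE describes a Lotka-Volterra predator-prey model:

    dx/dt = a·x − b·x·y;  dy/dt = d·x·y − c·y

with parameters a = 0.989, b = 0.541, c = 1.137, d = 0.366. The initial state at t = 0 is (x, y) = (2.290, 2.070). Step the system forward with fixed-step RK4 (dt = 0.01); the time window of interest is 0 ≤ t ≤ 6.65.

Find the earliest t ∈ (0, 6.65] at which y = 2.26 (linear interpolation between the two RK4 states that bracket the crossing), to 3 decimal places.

t = 4.188

t=0.000: state=(2.290, 2.070)
step 1 (dt=0.01): k1=(-0.300, -0.619), k2=(-0.296, -0.619), k3=(-0.296, -0.619), k4=(-0.292, -0.619); state += dt/6·(k1+2k2+2k3+k4)
t=0.010: state=(2.287, 2.064)
t=0.020: state=(2.284, 2.058)
t=0.030: state=(2.281, 2.051)
continuing one RK4 step at a time; state shown every 25 steps (Δt=0.25):
t=0.250: state=(2.240, 1.916)
t=0.500: state=(2.236, 1.769)
t=0.750: state=(2.274, 1.636)
t=1.000: state=(2.353, 1.521)
t=1.250: state=(2.469, 1.427)
t=1.500: state=(2.620, 1.355)
t=1.750: state=(2.803, 1.306)
t=2.000: state=(3.014, 1.283)
t=2.250: state=(3.245, 1.285)
t=2.500: state=(3.486, 1.316)
t=2.750: state=(3.722, 1.378)
t=3.000: state=(3.932, 1.472)
t=3.250: state=(4.092, 1.600)
t=3.500: state=(4.177, 1.759)
t=3.750: state=(4.165, 1.940)
t=4.000: state=(4.051, 2.128)
t=4.180: state=(3.909, 2.255)
next step: t=4.190: state=(3.900, 2.261) — y has crossed 2.26
linear interpolation between t=4.180 (2.25474) and t=4.190 (2.26134) → t≈4.188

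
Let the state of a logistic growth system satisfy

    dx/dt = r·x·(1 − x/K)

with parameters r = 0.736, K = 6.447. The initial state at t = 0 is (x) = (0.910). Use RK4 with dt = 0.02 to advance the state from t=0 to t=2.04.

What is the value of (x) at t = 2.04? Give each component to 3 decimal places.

(x) = (2.737)

t=0.000: state=(0.910)
step 1 (dt=0.02): k1=(0.575), k2=(0.578), k3=(0.578), k4=(0.581); state += dt/6·(k1+2k2+2k3+k4)
t=0.020: state=(0.922)
t=0.040: state=(0.933)
t=0.060: state=(0.945)
continuing one RK4 step at a time; state shown every 5 steps (Δt=0.1):
t=0.100: state=(0.969)
t=0.200: state=(1.031)
t=0.300: state=(1.097)
t=0.400: state=(1.165)
t=0.500: state=(1.237)
t=0.600: state=(1.312)
t=0.700: state=(1.391)
t=0.800: state=(1.473)
t=0.900: state=(1.558)
t=1.000: state=(1.647)
t=1.100: state=(1.739)
t=1.200: state=(1.834)
t=1.300: state=(1.932)
t=1.400: state=(2.033)
t=1.500: state=(2.137)
t=1.600: state=(2.243)
t=1.700: state=(2.352)
t=1.800: state=(2.463)
t=1.900: state=(2.576)
t=2.000: state=(2.690)
t=2.040: state=(2.737)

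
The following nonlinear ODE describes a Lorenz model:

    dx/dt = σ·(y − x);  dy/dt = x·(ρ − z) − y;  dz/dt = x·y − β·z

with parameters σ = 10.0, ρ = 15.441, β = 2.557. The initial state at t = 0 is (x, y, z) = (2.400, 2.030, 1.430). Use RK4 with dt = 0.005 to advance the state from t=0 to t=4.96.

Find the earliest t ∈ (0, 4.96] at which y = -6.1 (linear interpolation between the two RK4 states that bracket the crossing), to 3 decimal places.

t = 1.277

t=0.000: state=(2.400, 2.030, 1.430)
step 1 (dt=0.005): k1=(-3.700, 31.596, 1.215), k2=(-2.818, 31.381, 1.378), k3=(-2.845, 31.411, 1.380), k4=(-1.987, 31.224, 1.544); state += dt/6·(k1+2k2+2k3+k4)
t=0.005: state=(2.386, 2.187, 1.437)
t=0.010: state=(2.380, 2.342, 1.445)
t=0.015: state=(2.382, 2.497, 1.456)
continuing one RK4 step at a time; state shown every 40 steps (Δt=0.2):
t=0.200: state=(6.339, 10.282, 4.924)
t=0.400: state=(11.494, 8.764, 23.259)
t=0.600: state=(2.229, -0.716, 16.779)
t=0.800: state=(-0.223, -0.572, 10.007)
t=1.000: state=(-0.812, -1.215, 6.074)
t=1.200: state=(-2.425, -3.852, 4.261)
t=1.275: state=(-3.784, -6.028, 4.563)
next step: t=1.280: state=(-3.898, -6.206, 4.621) — y has crossed -6.1
linear interpolation between t=1.275 (-6.02829) and t=1.280 (-6.20604) → t≈1.277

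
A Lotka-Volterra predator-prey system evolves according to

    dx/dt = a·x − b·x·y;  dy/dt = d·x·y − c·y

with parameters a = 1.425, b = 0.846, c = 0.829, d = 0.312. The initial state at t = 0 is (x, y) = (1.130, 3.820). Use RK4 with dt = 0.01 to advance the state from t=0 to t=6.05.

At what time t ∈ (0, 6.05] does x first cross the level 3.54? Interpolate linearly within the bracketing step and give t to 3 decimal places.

t = 4.135

t=0.000: state=(1.130, 3.820)
step 1 (dt=0.01): k1=(-2.042, -1.820), k2=(-2.015, -1.828), k3=(-2.015, -1.828), k4=(-1.988, -1.835); state += dt/6·(k1+2k2+2k3+k4)
t=0.010: state=(1.110, 3.802)
t=0.020: state=(1.090, 3.783)
t=0.030: state=(1.071, 3.765)
continuing one RK4 step at a time; state shown every 20 steps (Δt=0.2):
t=0.200: state=(0.813, 3.436)
t=0.400: state=(0.625, 3.043)
t=0.600: state=(0.513, 2.670)
t=0.800: state=(0.447, 2.331)
t=1.000: state=(0.411, 2.028)
t=1.200: state=(0.397, 1.762)
t=1.400: state=(0.400, 1.530)
t=1.600: state=(0.418, 1.330)
t=1.800: state=(0.450, 1.157)
t=2.000: state=(0.498, 1.010)
t=2.200: state=(0.565, 0.884)
t=2.400: state=(0.653, 0.778)
t=2.600: state=(0.767, 0.689)
t=2.800: state=(0.913, 0.615)
t=3.000: state=(1.100, 0.555)
t=3.200: state=(1.338, 0.507)
t=3.400: state=(1.638, 0.471)
t=3.600: state=(2.015, 0.447)
t=3.800: state=(2.488, 0.436)
t=4.000: state=(3.073, 0.439)
t=4.130: state=(3.522, 0.450)
next step: t=4.140: state=(3.559, 0.452) — x has crossed 3.54
linear interpolation between t=4.130 (3.52200) and t=4.140 (3.55895) → t≈4.135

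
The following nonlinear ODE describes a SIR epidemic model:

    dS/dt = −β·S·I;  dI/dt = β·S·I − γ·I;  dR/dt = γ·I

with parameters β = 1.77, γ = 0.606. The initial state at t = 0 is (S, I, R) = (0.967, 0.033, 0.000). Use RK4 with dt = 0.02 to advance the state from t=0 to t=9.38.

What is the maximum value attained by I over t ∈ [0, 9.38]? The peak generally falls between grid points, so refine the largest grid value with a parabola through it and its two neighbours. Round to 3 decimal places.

max I = 0.302

t=0.000: state=(0.967, 0.033, 0.000)
step 1 (dt=0.02): k1=(-0.056, 0.036, 0.020), k2=(-0.057, 0.037, 0.020), k3=(-0.057, 0.037, 0.020), k4=(-0.058, 0.037, 0.020); state += dt/6·(k1+2k2+2k3+k4)
t=0.020: state=(0.966, 0.034, 0.000)
t=0.040: state=(0.965, 0.034, 0.001)
t=0.060: state=(0.964, 0.035, 0.001)
continuing one RK4 step at a time; state shown every 25 steps (Δt=0.5):
t=0.500: state=(0.930, 0.057, 0.013)
t=1.000: state=(0.872, 0.093, 0.036)
t=1.500: state=(0.786, 0.143, 0.071)
t=2.000: state=(0.675, 0.202, 0.123)
t=2.500: state=(0.550, 0.257, 0.193)
t=3.000: state=(0.431, 0.292, 0.277)
t=3.500: state=(0.331, 0.302, 0.367)
t=4.000: state=(0.254, 0.288, 0.457)
t=4.500: state=(0.199, 0.260, 0.541)
t=5.000: state=(0.161, 0.225, 0.614)
t=5.500: state=(0.134, 0.189, 0.677)
t=6.000: state=(0.115, 0.156, 0.729)
t=6.500: state=(0.101, 0.127, 0.772)
t=7.000: state=(0.092, 0.102, 0.806)
t=7.500: state=(0.085, 0.081, 0.834)
t=8.000: state=(0.079, 0.065, 0.856)
t=8.500: state=(0.075, 0.051, 0.873)
t=9.000: state=(0.072, 0.040, 0.887)
t=9.380: state=(0.071, 0.034, 0.896)
largest grid value and its neighbours: I(3.420)=0.30213, I(3.440)=0.30214, I(3.460)=0.30211
parabola through these three points peaks at t≈3.435 with I≈0.30214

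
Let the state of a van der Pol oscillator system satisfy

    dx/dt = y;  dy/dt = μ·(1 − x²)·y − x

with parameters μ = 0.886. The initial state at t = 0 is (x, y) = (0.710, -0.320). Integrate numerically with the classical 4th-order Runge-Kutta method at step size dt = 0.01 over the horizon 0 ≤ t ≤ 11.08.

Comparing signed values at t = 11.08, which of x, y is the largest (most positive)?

largest component: y

t=0.000: state=(0.710, -0.320)
step 1 (dt=0.01): k1=(-0.320, -0.851), k2=(-0.324, -0.852), k3=(-0.324, -0.852), k4=(-0.329, -0.852); state += dt/6·(k1+2k2+2k3+k4)
t=0.010: state=(0.707, -0.329)
t=0.020: state=(0.703, -0.337)
t=0.030: state=(0.700, -0.346)
continuing one RK4 step at a time; state shown every 50 steps (Δt=0.5):
t=0.500: state=(0.439, -0.776)
t=1.000: state=(-0.081, -1.312)
t=1.500: state=(-0.836, -1.586)
t=2.000: state=(-1.471, -0.787)
t=2.500: state=(-1.606, 0.165)
t=3.000: state=(-1.383, 0.679)
t=3.500: state=(-0.937, 1.125)
t=4.000: state=(-0.214, 1.828)
t=4.500: state=(0.897, 2.440)
t=5.000: state=(1.824, 0.968)
t=5.500: state=(1.943, -0.268)
t=6.000: state=(1.694, -0.674)
t=6.500: state=(1.284, -0.978)
t=7.000: state=(0.683, -1.482)
t=7.500: state=(-0.265, -2.345)
t=8.000: state=(-1.478, -2.030)
t=8.500: state=(-1.998, -0.179)
t=9.000: state=(-1.879, 0.513)
t=9.500: state=(-1.547, 0.803)
t=10.000: state=(-1.065, 1.154)
t=10.500: state=(-0.341, 1.816)
t=11.000: state=(0.785, 2.564)
t=11.080: state=(0.990, 2.531)
compare at T: x=0.990, y=2.531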